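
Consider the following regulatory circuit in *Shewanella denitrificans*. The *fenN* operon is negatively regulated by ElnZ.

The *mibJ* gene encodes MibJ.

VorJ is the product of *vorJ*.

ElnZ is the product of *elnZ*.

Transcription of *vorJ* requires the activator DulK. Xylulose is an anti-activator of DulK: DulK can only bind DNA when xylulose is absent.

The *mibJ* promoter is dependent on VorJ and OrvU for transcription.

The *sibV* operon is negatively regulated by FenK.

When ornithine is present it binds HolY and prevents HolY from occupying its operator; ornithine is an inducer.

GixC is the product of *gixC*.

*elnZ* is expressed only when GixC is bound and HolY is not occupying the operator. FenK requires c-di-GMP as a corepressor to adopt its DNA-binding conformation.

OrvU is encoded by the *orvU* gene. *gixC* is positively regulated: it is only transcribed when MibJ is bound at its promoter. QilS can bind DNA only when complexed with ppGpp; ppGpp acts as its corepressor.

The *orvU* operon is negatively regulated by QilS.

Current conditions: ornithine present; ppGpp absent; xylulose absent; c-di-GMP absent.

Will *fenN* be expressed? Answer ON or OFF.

Xylulose is absent, so DulK is active.
No repressor is bound and DulK is active, so *vorJ* is transcribed.
So VorJ is produced and active.
ppGpp is absent, so QilS is inactive.
With no repressor bound, *orvU* is transcribed.
So OrvU is produced and active.
No repressor is bound and VorJ and OrvU are active, so *mibJ* is transcribed.
So MibJ is produced and active.
No repressor is bound and MibJ is active, so *gixC* is transcribed.
So GixC is produced and active.
Ornithine is present, so HolY is inactive.
No repressor is bound and GixC is active, so *elnZ* is transcribed.
So ElnZ is produced and active.
With repressor ElnZ bound, *fenN* is not transcribed.

OFF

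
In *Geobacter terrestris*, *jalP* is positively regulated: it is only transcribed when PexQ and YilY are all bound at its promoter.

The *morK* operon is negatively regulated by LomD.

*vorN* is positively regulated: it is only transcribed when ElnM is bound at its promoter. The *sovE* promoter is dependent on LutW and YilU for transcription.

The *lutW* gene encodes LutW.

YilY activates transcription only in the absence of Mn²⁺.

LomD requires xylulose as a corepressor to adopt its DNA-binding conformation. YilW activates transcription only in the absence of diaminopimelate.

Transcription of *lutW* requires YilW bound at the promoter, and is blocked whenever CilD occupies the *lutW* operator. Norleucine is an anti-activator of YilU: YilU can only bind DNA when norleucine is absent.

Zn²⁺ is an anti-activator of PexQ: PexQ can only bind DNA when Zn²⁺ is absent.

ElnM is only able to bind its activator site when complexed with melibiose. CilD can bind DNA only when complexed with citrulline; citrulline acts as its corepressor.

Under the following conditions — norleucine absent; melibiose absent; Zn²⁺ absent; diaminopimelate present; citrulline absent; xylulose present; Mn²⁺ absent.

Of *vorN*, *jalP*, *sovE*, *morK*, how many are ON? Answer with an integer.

1

Melibiose is absent, so ElnM is inactive.
Required activator ElnM is absent, so *vorN* is not transcribed.
→ *vorN* is OFF.
Zn²⁺ is absent, so PexQ is active.
Mn²⁺ is absent, so YilY is active.
No repressor is bound and PexQ and YilY are active, so *jalP* is transcribed.
→ *jalP* is ON.
Diaminopimelate is present, so YilW is inactive.
Citrulline is absent, so CilD is inactive.
Required activator YilW is absent, so *lutW* is not transcribed.
So LutW is not produced.
Norleucine is absent, so YilU is active.
Required activator LutW is absent, so *sovE* is not transcribed.
→ *sovE* is OFF.
Xylulose is present, so LomD is active.
With repressor LomD bound, *morK* is not transcribed.
→ *morK* is OFF.
1 of the 4 genes is transcribed.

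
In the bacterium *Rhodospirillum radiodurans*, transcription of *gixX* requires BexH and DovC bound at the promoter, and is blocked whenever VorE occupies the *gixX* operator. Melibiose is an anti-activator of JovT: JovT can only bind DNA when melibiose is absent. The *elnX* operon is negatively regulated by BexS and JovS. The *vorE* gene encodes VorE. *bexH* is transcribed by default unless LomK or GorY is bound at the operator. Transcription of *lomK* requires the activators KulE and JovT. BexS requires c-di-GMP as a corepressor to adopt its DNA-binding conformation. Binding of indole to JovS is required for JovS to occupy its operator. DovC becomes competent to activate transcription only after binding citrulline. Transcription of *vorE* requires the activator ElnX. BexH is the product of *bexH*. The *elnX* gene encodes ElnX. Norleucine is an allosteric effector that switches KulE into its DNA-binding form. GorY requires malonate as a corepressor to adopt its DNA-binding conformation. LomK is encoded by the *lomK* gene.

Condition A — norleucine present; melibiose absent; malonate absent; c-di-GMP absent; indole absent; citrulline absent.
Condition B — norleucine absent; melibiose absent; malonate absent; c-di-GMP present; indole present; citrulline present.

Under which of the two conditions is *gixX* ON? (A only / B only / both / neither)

B only

Condition A:
Norleucine is present, so KulE is active.
Melibiose is absent, so JovT is active.
No repressor is bound and KulE and JovT are active, so *lomK* is transcribed.
So LomK is produced and active.
Malonate is absent, so GorY is inactive.
With repressor LomK bound, *bexH* is not transcribed.
So BexH is not produced.
c-di-GMP is absent, so BexS is inactive.
Indole is absent, so JovS is inactive.
With no repressor bound, *elnX* is transcribed.
So ElnX is produced and active.
No repressor is bound and ElnX is active, so *vorE* is transcribed.
So VorE is produced and active.
Citrulline is absent, so DovC is inactive.
With repressor VorE bound, *gixX* is not transcribed.
→ *gixX* is OFF in A.
Condition B:
Norleucine is absent, so KulE is inactive.
Melibiose is absent, so JovT is active.
Required activator KulE is absent, so *lomK* is not transcribed.
So LomK is not produced.
Malonate is absent, so GorY is inactive.
With no repressor bound, *bexH* is transcribed.
So BexH is produced and active.
c-di-GMP is present, so BexS is active.
Indole is present, so JovS is active.
With repressor BexS bound, *elnX* is not transcribed.
So ElnX is not produced.
Required activator ElnX is absent, so *vorE* is not transcribed.
So VorE is not produced.
Citrulline is present, so DovC is active.
No repressor is bound and BexH and DovC are active, so *gixX* is transcribed.
→ *gixX* is ON in B.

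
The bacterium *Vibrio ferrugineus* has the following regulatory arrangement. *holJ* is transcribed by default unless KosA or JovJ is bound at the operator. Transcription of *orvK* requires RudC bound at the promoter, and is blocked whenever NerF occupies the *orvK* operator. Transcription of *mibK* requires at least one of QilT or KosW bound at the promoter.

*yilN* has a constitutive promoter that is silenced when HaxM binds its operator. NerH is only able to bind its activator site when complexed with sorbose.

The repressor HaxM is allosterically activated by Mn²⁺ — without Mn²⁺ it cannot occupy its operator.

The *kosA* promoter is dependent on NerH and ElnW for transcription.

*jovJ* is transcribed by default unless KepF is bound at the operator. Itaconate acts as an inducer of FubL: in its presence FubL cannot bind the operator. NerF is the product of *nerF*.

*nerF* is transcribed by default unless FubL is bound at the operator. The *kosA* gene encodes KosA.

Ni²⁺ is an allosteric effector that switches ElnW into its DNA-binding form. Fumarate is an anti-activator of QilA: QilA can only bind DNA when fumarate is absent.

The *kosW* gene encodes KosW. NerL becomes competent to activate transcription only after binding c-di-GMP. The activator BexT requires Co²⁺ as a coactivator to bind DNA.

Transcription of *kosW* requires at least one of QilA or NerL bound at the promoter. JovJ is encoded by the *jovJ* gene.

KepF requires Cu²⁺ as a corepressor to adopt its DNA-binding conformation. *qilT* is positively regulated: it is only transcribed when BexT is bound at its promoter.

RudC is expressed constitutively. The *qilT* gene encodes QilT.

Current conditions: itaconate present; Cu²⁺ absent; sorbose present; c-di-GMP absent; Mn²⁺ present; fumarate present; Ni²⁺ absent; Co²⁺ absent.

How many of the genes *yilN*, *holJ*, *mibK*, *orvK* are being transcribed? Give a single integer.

Mn²⁺ is present, so HaxM is active.
With repressor HaxM bound, *yilN* is not transcribed.
→ *yilN* is OFF.
Sorbose is present, so NerH is active.
Ni²⁺ is absent, so ElnW is inactive.
Required activator ElnW is absent, so *kosA* is not transcribed.
So KosA is not produced.
Cu²⁺ is absent, so KepF is inactive.
With no repressor bound, *jovJ* is transcribed.
So JovJ is produced and active.
With repressor JovJ bound, *holJ* is not transcribed.
→ *holJ* is OFF.
Co²⁺ is absent, so BexT is inactive.
Required activator BexT is absent, so *qilT* is not transcribed.
So QilT is not produced.
Fumarate is present, so QilA is inactive.
c-di-GMP is absent, so NerL is inactive.
No activator is available at the *kosW* promoter, so *kosW* is not transcribed.
So KosW is not produced.
No activator is available at the *mibK* promoter, so *mibK* is not transcribed.
→ *mibK* is OFF.
Itaconate is present, so FubL is inactive.
With no repressor bound, *nerF* is transcribed.
So NerF is produced and active.
RudC is produced constitutively and is active.
With repressor NerF bound, *orvK* is not transcribed.
→ *orvK* is OFF.
0 of the 4 genes are transcribed.

0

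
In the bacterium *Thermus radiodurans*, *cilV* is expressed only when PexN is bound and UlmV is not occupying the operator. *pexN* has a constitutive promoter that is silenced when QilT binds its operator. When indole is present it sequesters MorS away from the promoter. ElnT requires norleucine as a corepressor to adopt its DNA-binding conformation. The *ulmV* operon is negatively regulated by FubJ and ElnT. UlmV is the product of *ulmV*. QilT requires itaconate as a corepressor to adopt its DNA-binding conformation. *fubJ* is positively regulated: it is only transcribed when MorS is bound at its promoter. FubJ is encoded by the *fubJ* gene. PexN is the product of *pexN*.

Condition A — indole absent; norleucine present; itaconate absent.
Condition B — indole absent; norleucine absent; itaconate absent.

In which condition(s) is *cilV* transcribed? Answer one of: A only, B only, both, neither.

Condition A:
Indole is absent, so MorS is active.
No repressor is bound and MorS is active, so *fubJ* is transcribed.
So FubJ is produced and active.
Norleucine is present, so ElnT is active.
With repressor FubJ bound, *ulmV* is not transcribed.
So UlmV is not produced.
Itaconate is absent, so QilT is inactive.
With no repressor bound, *pexN* is transcribed.
So PexN is produced and active.
No repressor is bound and PexN is active, so *cilV* is transcribed.
→ *cilV* is ON in A.
Condition B:
Indole is absent, so MorS is active.
No repressor is bound and MorS is active, so *fubJ* is transcribed.
So FubJ is produced and active.
Norleucine is absent, so ElnT is inactive.
With repressor FubJ bound, *ulmV* is not transcribed.
So UlmV is not produced.
Itaconate is absent, so QilT is inactive.
With no repressor bound, *pexN* is transcribed.
So PexN is produced and active.
No repressor is bound and PexN is active, so *cilV* is transcribed.
→ *cilV* is ON in B.

both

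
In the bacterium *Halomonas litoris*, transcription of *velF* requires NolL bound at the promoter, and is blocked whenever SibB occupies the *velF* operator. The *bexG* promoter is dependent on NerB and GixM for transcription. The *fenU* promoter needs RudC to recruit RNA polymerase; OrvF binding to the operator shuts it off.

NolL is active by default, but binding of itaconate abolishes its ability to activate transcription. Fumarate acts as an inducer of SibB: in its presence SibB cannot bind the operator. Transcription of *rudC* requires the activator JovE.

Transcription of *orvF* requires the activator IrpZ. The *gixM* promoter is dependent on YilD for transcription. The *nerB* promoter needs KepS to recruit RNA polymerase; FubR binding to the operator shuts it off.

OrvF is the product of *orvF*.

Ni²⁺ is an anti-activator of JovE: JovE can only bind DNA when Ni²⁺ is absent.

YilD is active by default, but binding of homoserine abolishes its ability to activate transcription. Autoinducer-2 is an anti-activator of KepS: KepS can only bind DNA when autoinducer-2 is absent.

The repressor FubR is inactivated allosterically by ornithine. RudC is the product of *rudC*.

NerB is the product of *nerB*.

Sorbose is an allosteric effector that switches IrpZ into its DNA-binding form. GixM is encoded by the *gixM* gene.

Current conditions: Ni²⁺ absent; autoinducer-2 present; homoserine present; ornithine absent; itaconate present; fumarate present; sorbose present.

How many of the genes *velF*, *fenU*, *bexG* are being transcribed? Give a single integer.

Itaconate is present, so NolL is inactive.
Fumarate is present, so SibB is inactive.
Required activator NolL is absent, so *velF* is not transcribed.
→ *velF* is OFF.
Sorbose is present, so IrpZ is active.
No repressor is bound and IrpZ is active, so *orvF* is transcribed.
So OrvF is produced and active.
Ni²⁺ is absent, so JovE is active.
No repressor is bound and JovE is active, so *rudC* is transcribed.
So RudC is produced and active.
With repressor OrvF bound, *fenU* is not transcribed.
→ *fenU* is OFF.
Ornithine is absent, so FubR is active.
Autoinducer-2 is present, so KepS is inactive.
With repressor FubR bound, *nerB* is not transcribed.
So NerB is not produced.
Homoserine is present, so YilD is inactive.
Required activator YilD is absent, so *gixM* is not transcribed.
So GixM is not produced.
Required activator NerB is absent, so *bexG* is not transcribed.
→ *bexG* is OFF.
0 of the 3 genes are transcribed.

0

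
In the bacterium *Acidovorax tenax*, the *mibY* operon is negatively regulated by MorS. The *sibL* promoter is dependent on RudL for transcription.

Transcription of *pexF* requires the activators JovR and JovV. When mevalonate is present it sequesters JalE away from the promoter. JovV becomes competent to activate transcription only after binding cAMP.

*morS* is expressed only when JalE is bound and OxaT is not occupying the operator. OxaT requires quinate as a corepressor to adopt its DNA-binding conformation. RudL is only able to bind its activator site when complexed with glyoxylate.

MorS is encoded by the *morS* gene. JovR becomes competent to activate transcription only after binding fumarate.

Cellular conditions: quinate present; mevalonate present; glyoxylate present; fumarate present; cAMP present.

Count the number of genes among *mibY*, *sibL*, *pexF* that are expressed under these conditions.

3

Mevalonate is present, so JalE is inactive.
Quinate is present, so OxaT is active.
With repressor OxaT bound, *morS* is not transcribed.
So MorS is not produced.
With no repressor bound, *mibY* is transcribed.
→ *mibY* is ON.
Glyoxylate is present, so RudL is active.
No repressor is bound and RudL is active, so *sibL* is transcribed.
→ *sibL* is ON.
Fumarate is present, so JovR is active.
cAMP is present, so JovV is active.
No repressor is bound and JovR and JovV are active, so *pexF* is transcribed.
→ *pexF* is ON.
3 of the 3 genes are transcribed.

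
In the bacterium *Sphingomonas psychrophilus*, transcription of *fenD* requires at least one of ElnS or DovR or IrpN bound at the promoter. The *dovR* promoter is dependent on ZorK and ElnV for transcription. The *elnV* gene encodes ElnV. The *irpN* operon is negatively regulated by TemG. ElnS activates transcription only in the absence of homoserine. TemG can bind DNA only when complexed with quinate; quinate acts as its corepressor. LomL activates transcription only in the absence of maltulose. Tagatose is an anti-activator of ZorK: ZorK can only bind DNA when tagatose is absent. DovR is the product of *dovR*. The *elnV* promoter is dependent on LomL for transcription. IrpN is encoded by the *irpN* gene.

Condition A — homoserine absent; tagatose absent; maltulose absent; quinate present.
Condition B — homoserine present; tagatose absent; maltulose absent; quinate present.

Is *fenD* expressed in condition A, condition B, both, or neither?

Condition A:
Homoserine is absent, so ElnS is active.
Tagatose is absent, so ZorK is active.
Maltulose is absent, so LomL is active.
No repressor is bound and LomL is active, so *elnV* is transcribed.
So ElnV is produced and active.
No repressor is bound and ZorK and ElnV are active, so *dovR* is transcribed.
So DovR is produced and active.
Quinate is present, so TemG is active.
With repressor TemG bound, *irpN* is not transcribed.
So IrpN is not produced.
Activator ElnS is present, so *fenD* is transcribed.
→ *fenD* is ON in A.
Condition B:
Homoserine is present, so ElnS is inactive.
Tagatose is absent, so ZorK is active.
Maltulose is absent, so LomL is active.
No repressor is bound and LomL is active, so *elnV* is transcribed.
So ElnV is produced and active.
No repressor is bound and ZorK and ElnV are active, so *dovR* is transcribed.
So DovR is produced and active.
Quinate is present, so TemG is active.
With repressor TemG bound, *irpN* is not transcribed.
So IrpN is not produced.
Activator DovR is present, so *fenD* is transcribed.
→ *fenD* is ON in B.

both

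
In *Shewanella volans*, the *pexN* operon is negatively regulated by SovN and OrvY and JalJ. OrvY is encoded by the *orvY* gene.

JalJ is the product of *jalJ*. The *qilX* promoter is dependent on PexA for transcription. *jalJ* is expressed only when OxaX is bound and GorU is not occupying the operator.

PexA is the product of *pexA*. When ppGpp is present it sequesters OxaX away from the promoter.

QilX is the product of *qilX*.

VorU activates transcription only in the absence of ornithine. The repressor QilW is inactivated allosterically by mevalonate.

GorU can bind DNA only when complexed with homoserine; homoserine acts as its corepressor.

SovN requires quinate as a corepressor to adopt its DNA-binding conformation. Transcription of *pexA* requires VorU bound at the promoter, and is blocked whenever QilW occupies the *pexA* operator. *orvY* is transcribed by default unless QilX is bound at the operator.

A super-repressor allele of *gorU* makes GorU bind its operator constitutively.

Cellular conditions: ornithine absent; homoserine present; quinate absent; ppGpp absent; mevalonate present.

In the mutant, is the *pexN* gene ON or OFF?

Quinate is absent, so SovN is inactive.
Ornithine is absent, so VorU is active.
Mevalonate is present, so QilW is inactive.
No repressor is bound and VorU is active, so *pexA* is transcribed.
So PexA is produced and active.
No repressor is bound and PexA is active, so *qilX* is transcribed.
So QilX is produced and active.
With repressor QilX bound, *orvY* is not transcribed.
So OrvY is not produced.
ppGpp is absent, so OxaX is active.
GorU is constitutively active in this strain.
With repressor GorU bound, *jalJ* is not transcribed.
So JalJ is not produced.
With no repressor bound, *pexN* is transcribed.

ON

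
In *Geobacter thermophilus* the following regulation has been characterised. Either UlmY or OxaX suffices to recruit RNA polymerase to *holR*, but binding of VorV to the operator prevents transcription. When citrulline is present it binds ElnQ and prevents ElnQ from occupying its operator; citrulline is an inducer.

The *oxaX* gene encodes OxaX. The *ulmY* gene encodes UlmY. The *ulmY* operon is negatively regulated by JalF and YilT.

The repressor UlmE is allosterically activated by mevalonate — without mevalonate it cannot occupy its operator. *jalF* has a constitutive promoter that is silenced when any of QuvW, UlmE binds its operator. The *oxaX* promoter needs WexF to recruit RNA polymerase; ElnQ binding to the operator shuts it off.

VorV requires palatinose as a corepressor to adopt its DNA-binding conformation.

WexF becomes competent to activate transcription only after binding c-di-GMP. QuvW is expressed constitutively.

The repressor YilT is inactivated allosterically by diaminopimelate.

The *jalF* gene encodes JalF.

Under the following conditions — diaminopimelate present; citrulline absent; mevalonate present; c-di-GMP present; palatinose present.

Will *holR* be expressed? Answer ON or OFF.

Palatinose is present, so VorV is active.
QuvW is produced constitutively and is active.
Mevalonate is present, so UlmE is active.
With repressor QuvW bound, *jalF* is not transcribed.
So JalF is not produced.
Diaminopimelate is present, so YilT is inactive.
With no repressor bound, *ulmY* is transcribed.
So UlmY is produced and active.
c-di-GMP is present, so WexF is active.
Citrulline is absent, so ElnQ is active.
With repressor ElnQ bound, *oxaX* is not transcribed.
So OxaX is not produced.
With repressor VorV bound, *holR* is not transcribed.

OFF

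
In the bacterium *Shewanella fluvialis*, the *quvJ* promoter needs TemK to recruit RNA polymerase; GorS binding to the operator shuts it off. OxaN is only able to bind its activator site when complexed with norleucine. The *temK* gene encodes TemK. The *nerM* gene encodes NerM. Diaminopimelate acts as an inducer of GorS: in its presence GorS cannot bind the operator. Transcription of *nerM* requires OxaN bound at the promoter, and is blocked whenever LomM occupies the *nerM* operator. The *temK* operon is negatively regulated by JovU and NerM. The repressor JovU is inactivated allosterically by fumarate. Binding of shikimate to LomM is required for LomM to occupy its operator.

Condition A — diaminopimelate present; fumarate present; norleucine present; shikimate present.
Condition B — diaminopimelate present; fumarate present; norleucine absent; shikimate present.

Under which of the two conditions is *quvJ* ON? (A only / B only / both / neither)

Condition A:
Diaminopimelate is present, so GorS is inactive.
Fumarate is present, so JovU is inactive.
Norleucine is present, so OxaN is active.
Shikimate is present, so LomM is active.
With repressor LomM bound, *nerM* is not transcribed.
So NerM is not produced.
With no repressor bound, *temK* is transcribed.
So TemK is produced and active.
No repressor is bound and TemK is active, so *quvJ* is transcribed.
→ *quvJ* is ON in A.
Condition B:
Diaminopimelate is present, so GorS is inactive.
Fumarate is present, so JovU is inactive.
Norleucine is absent, so OxaN is inactive.
Shikimate is present, so LomM is active.
With repressor LomM bound, *nerM* is not transcribed.
So NerM is not produced.
With no repressor bound, *temK* is transcribed.
So TemK is produced and active.
No repressor is bound and TemK is active, so *quvJ* is transcribed.
→ *quvJ* is ON in B.

both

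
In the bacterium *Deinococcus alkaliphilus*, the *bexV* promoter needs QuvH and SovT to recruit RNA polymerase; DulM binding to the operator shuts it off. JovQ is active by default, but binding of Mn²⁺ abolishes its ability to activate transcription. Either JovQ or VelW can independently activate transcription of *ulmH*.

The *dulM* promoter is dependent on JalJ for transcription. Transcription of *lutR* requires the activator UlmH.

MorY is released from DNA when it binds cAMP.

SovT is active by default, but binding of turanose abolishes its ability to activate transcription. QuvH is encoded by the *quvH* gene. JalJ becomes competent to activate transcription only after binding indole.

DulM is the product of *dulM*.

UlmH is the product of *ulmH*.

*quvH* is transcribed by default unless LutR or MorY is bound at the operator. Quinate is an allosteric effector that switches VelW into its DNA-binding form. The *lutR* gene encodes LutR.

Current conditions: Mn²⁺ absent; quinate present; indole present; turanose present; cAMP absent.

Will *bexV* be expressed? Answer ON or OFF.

OFF

Mn²⁺ is absent, so JovQ is active.
Quinate is present, so VelW is active.
Activator JovQ is present, so *ulmH* is transcribed.
So UlmH is produced and active.
No repressor is bound and UlmH is active, so *lutR* is transcribed.
So LutR is produced and active.
cAMP is absent, so MorY is active.
With repressor LutR bound, *quvH* is not transcribed.
So QuvH is not produced.
Indole is present, so JalJ is active.
No repressor is bound and JalJ is active, so *dulM* is transcribed.
So DulM is produced and active.
Turanose is present, so SovT is inactive.
With repressor DulM bound, *bexV* is not transcribed.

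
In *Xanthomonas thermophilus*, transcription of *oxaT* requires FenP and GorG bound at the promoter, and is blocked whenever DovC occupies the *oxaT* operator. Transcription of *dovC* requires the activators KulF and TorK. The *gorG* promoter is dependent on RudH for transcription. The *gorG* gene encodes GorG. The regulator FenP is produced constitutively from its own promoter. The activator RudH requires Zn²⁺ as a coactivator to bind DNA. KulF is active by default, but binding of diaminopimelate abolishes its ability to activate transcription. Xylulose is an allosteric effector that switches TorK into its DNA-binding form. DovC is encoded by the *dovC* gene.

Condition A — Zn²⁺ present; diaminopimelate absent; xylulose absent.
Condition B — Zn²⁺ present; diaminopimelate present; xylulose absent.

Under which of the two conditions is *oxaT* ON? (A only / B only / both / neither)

both

Condition A:
FenP is produced constitutively and is active.
Zn²⁺ is present, so RudH is active.
No repressor is bound and RudH is active, so *gorG* is transcribed.
So GorG is produced and active.
Diaminopimelate is absent, so KulF is active.
Xylulose is absent, so TorK is inactive.
Required activator TorK is absent, so *dovC* is not transcribed.
So DovC is not produced.
No repressor is bound and FenP and GorG are active, so *oxaT* is transcribed.
→ *oxaT* is ON in A.
Condition B:
FenP is produced constitutively and is active.
Zn²⁺ is present, so RudH is active.
No repressor is bound and RudH is active, so *gorG* is transcribed.
So GorG is produced and active.
Diaminopimelate is present, so KulF is inactive.
Xylulose is absent, so TorK is inactive.
Required activator KulF is absent, so *dovC* is not transcribed.
So DovC is not produced.
No repressor is bound and FenP and GorG are active, so *oxaT* is transcribed.
→ *oxaT* is ON in B.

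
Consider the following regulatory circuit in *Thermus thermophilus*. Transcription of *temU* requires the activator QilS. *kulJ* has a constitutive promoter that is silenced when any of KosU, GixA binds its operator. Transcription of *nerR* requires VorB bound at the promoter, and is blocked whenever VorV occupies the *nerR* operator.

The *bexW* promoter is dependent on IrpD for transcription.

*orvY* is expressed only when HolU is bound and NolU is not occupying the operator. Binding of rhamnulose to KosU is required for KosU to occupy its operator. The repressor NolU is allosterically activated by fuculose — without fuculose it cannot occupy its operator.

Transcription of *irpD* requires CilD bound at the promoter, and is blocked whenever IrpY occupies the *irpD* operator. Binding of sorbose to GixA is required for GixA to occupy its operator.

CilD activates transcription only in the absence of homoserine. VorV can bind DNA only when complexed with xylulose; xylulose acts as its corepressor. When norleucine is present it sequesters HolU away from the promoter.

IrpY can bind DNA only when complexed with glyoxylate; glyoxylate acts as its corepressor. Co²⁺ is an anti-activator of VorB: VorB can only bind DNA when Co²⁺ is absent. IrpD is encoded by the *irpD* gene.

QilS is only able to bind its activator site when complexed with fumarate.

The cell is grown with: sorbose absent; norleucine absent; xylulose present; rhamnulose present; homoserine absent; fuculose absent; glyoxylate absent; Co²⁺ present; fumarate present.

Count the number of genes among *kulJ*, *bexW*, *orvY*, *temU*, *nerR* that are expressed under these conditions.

Rhamnulose is present, so KosU is active.
Sorbose is absent, so GixA is inactive.
With repressor KosU bound, *kulJ* is not transcribed.
→ *kulJ* is OFF.
Homoserine is absent, so CilD is active.
Glyoxylate is absent, so IrpY is inactive.
No repressor is bound and CilD is active, so *irpD* is transcribed.
So IrpD is produced and active.
No repressor is bound and IrpD is active, so *bexW* is transcribed.
→ *bexW* is ON.
Norleucine is absent, so HolU is active.
Fuculose is absent, so NolU is inactive.
No repressor is bound and HolU is active, so *orvY* is transcribed.
→ *orvY* is ON.
Fumarate is present, so QilS is active.
No repressor is bound and QilS is active, so *temU* is transcribed.
→ *temU* is ON.
Co²⁺ is present, so VorB is inactive.
Xylulose is present, so VorV is active.
With repressor VorV bound, *nerR* is not transcribed.
→ *nerR* is OFF.
3 of the 5 genes are transcribed.

3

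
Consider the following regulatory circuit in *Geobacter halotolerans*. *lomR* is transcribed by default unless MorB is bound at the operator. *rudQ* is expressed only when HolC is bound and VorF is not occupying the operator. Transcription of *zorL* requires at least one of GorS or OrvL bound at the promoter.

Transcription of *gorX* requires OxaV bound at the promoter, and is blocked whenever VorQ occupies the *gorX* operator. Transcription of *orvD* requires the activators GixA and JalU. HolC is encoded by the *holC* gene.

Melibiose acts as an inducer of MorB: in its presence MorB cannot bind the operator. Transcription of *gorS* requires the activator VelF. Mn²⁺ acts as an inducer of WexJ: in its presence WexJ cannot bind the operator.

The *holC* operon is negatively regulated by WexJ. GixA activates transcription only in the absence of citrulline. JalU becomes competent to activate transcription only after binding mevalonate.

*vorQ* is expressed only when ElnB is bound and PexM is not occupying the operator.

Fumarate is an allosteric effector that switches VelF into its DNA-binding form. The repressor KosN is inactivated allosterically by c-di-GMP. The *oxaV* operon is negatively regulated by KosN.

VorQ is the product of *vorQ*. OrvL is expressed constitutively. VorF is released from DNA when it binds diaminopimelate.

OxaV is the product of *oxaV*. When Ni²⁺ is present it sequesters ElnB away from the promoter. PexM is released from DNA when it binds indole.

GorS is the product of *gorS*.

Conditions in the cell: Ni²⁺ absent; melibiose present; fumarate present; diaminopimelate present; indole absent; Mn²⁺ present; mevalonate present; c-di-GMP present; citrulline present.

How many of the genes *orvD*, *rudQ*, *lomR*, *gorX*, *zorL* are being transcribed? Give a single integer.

4

Citrulline is present, so GixA is inactive.
Mevalonate is present, so JalU is active.
Required activator GixA is absent, so *orvD* is not transcribed.
→ *orvD* is OFF.
Mn²⁺ is present, so WexJ is inactive.
With no repressor bound, *holC* is transcribed.
So HolC is produced and active.
Diaminopimelate is present, so VorF is inactive.
No repressor is bound and HolC is active, so *rudQ* is transcribed.
→ *rudQ* is ON.
Melibiose is present, so MorB is inactive.
With no repressor bound, *lomR* is transcribed.
→ *lomR* is ON.
c-di-GMP is present, so KosN is inactive.
With no repressor bound, *oxaV* is transcribed.
So OxaV is produced and active.
Ni²⁺ is absent, so ElnB is active.
Indole is absent, so PexM is active.
With repressor PexM bound, *vorQ* is not transcribed.
So VorQ is not produced.
No repressor is bound and OxaV is active, so *gorX* is transcribed.
→ *gorX* is ON.
Fumarate is present, so VelF is active.
No repressor is bound and VelF is active, so *gorS* is transcribed.
So GorS is produced and active.
OrvL is produced constitutively and is active.
Activator GorS is present, so *zorL* is transcribed.
→ *zorL* is ON.
4 of the 5 genes are transcribed.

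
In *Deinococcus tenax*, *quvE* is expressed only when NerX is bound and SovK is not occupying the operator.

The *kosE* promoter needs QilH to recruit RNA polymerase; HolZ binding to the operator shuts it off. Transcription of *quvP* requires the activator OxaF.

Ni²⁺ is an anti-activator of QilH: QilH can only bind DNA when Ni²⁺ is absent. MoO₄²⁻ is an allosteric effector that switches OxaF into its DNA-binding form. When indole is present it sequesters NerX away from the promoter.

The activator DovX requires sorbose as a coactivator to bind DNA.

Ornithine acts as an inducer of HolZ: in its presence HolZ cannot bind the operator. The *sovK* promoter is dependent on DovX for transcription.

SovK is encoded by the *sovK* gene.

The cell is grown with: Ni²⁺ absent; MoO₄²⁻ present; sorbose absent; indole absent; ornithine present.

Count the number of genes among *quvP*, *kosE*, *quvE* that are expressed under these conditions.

MoO₄²⁻ is present, so OxaF is active.
No repressor is bound and OxaF is active, so *quvP* is transcribed.
→ *quvP* is ON.
Ornithine is present, so HolZ is inactive.
Ni²⁺ is absent, so QilH is active.
No repressor is bound and QilH is active, so *kosE* is transcribed.
→ *kosE* is ON.
Sorbose is absent, so DovX is inactive.
Required activator DovX is absent, so *sovK* is not transcribed.
So SovK is not produced.
Indole is absent, so NerX is active.
No repressor is bound and NerX is active, so *quvE* is transcribed.
→ *quvE* is ON.
3 of the 3 genes are transcribed.

3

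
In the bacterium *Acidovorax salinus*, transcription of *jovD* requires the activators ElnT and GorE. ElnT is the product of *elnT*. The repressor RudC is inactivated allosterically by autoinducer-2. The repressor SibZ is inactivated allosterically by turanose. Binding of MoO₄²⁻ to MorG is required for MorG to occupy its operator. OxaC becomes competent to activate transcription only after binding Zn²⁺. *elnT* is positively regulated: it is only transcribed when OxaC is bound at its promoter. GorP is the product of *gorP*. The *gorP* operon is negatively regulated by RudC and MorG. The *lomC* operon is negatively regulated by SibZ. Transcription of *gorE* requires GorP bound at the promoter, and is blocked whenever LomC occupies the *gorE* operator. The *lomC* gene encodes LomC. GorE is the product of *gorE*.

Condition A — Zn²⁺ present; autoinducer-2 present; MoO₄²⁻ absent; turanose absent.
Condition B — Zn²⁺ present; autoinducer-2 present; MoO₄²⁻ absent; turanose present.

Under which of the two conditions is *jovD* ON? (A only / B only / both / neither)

Condition A:
Zn²⁺ is present, so OxaC is active.
No repressor is bound and OxaC is active, so *elnT* is transcribed.
So ElnT is produced and active.
Autoinducer-2 is present, so RudC is inactive.
MoO₄²⁻ is absent, so MorG is inactive.
With no repressor bound, *gorP* is transcribed.
So GorP is produced and active.
Turanose is absent, so SibZ is active.
With repressor SibZ bound, *lomC* is not transcribed.
So LomC is not produced.
No repressor is bound and GorP is active, so *gorE* is transcribed.
So GorE is produced and active.
No repressor is bound and ElnT and GorE are active, so *jovD* is transcribed.
→ *jovD* is ON in A.
Condition B:
Zn²⁺ is present, so OxaC is active.
No repressor is bound and OxaC is active, so *elnT* is transcribed.
So ElnT is produced and active.
Autoinducer-2 is present, so RudC is inactive.
MoO₄²⁻ is absent, so MorG is inactive.
With no repressor bound, *gorP* is transcribed.
So GorP is produced and active.
Turanose is present, so SibZ is inactive.
With no repressor bound, *lomC* is transcribed.
So LomC is produced and active.
With repressor LomC bound, *gorE* is not transcribed.
So GorE is not produced.
Required activator GorE is absent, so *jovD* is not transcribed.
→ *jovD* is OFF in B.

A only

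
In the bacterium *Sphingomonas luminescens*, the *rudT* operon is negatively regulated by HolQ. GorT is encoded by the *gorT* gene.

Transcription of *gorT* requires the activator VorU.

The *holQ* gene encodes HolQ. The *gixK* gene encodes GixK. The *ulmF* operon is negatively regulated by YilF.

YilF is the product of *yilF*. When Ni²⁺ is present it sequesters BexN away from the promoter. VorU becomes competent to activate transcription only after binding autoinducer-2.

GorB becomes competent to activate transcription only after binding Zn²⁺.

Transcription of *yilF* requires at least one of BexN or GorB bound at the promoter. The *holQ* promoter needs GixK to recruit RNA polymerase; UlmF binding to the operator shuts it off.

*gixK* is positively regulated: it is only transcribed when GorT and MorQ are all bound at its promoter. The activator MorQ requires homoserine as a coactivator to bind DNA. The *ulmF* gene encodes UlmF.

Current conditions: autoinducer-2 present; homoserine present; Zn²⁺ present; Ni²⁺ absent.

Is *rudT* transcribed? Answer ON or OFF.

Ni²⁺ is absent, so BexN is active.
Zn²⁺ is present, so GorB is active.
Activator BexN is present, so *yilF* is transcribed.
So YilF is produced and active.
With repressor YilF bound, *ulmF* is not transcribed.
So UlmF is not produced.
Autoinducer-2 is present, so VorU is active.
No repressor is bound and VorU is active, so *gorT* is transcribed.
So GorT is produced and active.
Homoserine is present, so MorQ is active.
No repressor is bound and GorT and MorQ are active, so *gixK* is transcribed.
So GixK is produced and active.
No repressor is bound and GixK is active, so *holQ* is transcribed.
So HolQ is produced and active.
With repressor HolQ bound, *rudT* is not transcribed.

OFF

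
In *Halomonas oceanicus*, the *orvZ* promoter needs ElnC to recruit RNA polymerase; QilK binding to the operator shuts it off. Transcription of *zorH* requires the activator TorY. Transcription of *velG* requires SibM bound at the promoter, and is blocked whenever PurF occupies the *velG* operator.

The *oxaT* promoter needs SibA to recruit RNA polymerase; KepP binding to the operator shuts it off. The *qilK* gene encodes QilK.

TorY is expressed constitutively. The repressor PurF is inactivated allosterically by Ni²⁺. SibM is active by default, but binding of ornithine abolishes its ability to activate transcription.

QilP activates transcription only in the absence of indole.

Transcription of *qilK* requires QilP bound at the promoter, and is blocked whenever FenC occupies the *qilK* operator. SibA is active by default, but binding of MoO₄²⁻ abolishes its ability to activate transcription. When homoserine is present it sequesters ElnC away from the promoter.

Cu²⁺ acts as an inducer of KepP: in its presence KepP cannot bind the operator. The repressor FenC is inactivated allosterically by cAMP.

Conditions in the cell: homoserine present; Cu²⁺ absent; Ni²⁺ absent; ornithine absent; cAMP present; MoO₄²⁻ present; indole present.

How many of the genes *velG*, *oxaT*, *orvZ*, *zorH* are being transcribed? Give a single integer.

Ornithine is absent, so SibM is active.
Ni²⁺ is absent, so PurF is active.
With repressor PurF bound, *velG* is not transcribed.
→ *velG* is OFF.
Cu²⁺ is absent, so KepP is active.
MoO₄²⁻ is present, so SibA is inactive.
With repressor KepP bound, *oxaT* is not transcribed.
→ *oxaT* is OFF.
Homoserine is present, so ElnC is inactive.
cAMP is present, so FenC is inactive.
Indole is present, so QilP is inactive.
Required activator QilP is absent, so *qilK* is not transcribed.
So QilK is not produced.
Required activator ElnC is absent, so *orvZ* is not transcribed.
→ *orvZ* is OFF.
TorY is produced constitutively and is active.
No repressor is bound and TorY is active, so *zorH* is transcribed.
→ *zorH* is ON.
1 of the 4 genes is transcribed.

1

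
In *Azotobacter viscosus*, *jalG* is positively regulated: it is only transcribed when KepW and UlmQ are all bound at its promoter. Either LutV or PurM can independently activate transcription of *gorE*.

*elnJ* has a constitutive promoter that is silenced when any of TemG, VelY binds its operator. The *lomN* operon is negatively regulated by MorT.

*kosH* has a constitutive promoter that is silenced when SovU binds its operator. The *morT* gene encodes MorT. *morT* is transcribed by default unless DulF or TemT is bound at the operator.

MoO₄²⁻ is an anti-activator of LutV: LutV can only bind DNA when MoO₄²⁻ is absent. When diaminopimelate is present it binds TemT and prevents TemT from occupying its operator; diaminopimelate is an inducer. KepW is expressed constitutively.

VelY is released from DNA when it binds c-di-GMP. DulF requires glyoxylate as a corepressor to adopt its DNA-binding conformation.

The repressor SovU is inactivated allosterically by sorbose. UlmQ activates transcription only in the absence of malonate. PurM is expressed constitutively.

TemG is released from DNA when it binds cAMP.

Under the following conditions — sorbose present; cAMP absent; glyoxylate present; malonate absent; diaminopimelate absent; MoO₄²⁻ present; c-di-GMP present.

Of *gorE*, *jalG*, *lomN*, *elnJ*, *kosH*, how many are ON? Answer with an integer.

MoO₄²⁻ is present, so LutV is inactive.
PurM is produced constitutively and is active.
Activator PurM is present, so *gorE* is transcribed.
→ *gorE* is ON.
KepW is produced constitutively and is active.
Malonate is absent, so UlmQ is active.
No repressor is bound and KepW and UlmQ are active, so *jalG* is transcribed.
→ *jalG* is ON.
Glyoxylate is present, so DulF is active.
Diaminopimelate is absent, so TemT is active.
With repressor DulF bound, *morT* is not transcribed.
So MorT is not produced.
With no repressor bound, *lomN* is transcribed.
→ *lomN* is ON.
cAMP is absent, so TemG is active.
c-di-GMP is present, so VelY is inactive.
With repressor TemG bound, *elnJ* is not transcribed.
→ *elnJ* is OFF.
Sorbose is present, so SovU is inactive.
With no repressor bound, *kosH* is transcribed.
→ *kosH* is ON.
4 of the 5 genes are transcribed.

4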